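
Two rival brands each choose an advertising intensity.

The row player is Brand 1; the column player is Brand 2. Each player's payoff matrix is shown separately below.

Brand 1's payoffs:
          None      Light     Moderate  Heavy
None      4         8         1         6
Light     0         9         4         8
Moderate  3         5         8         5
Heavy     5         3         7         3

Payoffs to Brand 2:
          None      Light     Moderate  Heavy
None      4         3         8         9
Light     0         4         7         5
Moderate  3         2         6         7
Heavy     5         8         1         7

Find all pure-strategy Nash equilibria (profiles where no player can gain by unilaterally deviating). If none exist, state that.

Brand 1 against None: payoffs 4, 0, 3, 5 → best response Heavy.
Brand 1 against Light: payoffs 8, 9, 5, 3 → best response Light.
Brand 1 against Moderate: payoffs 1, 4, 8, 7 → best response Moderate.
Brand 1 against Heavy: payoffs 6, 8, 5, 3 → best response Light.
Brand 2 against None: payoffs 4, 3, 8, 9 → best response Heavy.
Brand 2 against Light: payoffs 0, 4, 7, 5 → best response Moderate.
Brand 2 against Moderate: payoffs 3, 2, 6, 7 → best response Heavy.
Brand 2 against Heavy: payoffs 5, 8, 1, 7 → best response Light.
No profile is a mutual best response for all players.

none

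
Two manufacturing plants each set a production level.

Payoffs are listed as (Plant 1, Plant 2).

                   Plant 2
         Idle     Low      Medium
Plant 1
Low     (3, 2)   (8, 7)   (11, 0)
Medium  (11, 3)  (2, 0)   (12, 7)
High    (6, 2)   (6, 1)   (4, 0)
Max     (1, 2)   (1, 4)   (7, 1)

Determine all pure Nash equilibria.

Plant 1 against Idle: payoffs 3, 11, 6, 1 → best response Medium.
Plant 1 against Low: payoffs 8, 2, 6, 1 → best response Low.
Plant 1 against Medium: payoffs 11, 12, 4, 7 → best response Medium.
Plant 2 against Low: payoffs 2, 7, 0 → best response Low.
Plant 2 against Medium: payoffs 3, 0, 7 → best response Medium.
Plant 2 against High: payoffs 2, 1, 0 → best response Idle.
Plant 2 against Max: payoffs 2, 4, 1 → best response Low.
Mutual best responses: (Low, Low); (Medium, Medium).

The pure Nash equilibria are (Low, Low); (Medium, Medium).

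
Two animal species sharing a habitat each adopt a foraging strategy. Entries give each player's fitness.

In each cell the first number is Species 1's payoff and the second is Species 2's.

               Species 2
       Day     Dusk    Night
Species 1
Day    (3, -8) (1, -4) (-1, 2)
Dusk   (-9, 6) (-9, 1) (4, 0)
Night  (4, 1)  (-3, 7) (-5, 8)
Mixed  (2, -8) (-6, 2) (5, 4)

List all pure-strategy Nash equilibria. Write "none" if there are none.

For each player, find the best response to each opponent profile; mutual best responses are the pure NE.
Species 1 against Day: payoffs 3, -9, 4, 2 → best response Night.
Species 1 against Dusk: payoffs 1, -9, -3, -6 → best response Day.
Species 1 against Night: payoffs -1, 4, -5, 5 → best response Mixed.
Species 2 against Day: payoffs -8, -4, 2 → best response Night.
Species 2 against Dusk: payoffs 6, 1, 0 → best response Day.
Species 2 against Night: payoffs 1, 7, 8 → best response Night.
Species 2 against Mixed: payoffs -8, 2, 4 → best response Night.
Mutual best responses: (Mixed, Night).

(Mixed, Night)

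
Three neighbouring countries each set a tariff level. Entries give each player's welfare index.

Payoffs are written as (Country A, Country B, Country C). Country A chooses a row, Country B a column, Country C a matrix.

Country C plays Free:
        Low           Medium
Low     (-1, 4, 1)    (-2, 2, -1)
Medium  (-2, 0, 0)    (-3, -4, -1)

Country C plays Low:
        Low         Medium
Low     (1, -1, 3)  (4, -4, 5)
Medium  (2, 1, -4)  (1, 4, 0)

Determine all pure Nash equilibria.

none

(Low, Low, Free): Country C can switch to Low (1 → 3). Not NE.
(Low, Low, Low): Country A can switch to Medium (1 → 2). Not NE.
(Low, Medium, Free): Country B can switch to Low (2 → 4). Not NE.
(Low, Medium, Low): Country B can switch to Low (-4 → -1). Not NE.
(Medium, Low, Free): Country A can switch to Low (-2 → -1). Not NE.
(Medium, Low, Low): Country B can switch to Medium (1 → 4). Not NE.
(Medium, Medium, Free): Country A can switch to Low (-3 → -2). Not NE.
(Medium, Medium, Low): Country A can switch to Low (1 → 4). Not NE.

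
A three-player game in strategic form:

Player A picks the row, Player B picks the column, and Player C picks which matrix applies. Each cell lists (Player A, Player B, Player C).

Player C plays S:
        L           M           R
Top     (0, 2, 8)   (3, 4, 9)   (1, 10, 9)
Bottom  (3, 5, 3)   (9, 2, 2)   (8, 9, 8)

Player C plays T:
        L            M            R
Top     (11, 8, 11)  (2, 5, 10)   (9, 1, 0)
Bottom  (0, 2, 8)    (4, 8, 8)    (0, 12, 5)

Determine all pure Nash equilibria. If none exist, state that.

Player A against (L, S): payoffs 0, 3 → best response Bottom.
Player A against (L, T): payoffs 11, 0 → best response Top.
Player A against (M, S): payoffs 3, 9 → best response Bottom.
Player A against (M, T): payoffs 2, 4 → best response Bottom.
Player A against (R, S): payoffs 1, 8 → best response Bottom.
Player A against (R, T): payoffs 9, 0 → best response Top.
Player B against (Top, S): payoffs 2, 4, 10 → best response R.
Player B against (Top, T): payoffs 8, 5, 1 → best response L.
Player B against (Bottom, S): payoffs 5, 2, 9 → best response R.
Player B against (Bottom, T): payoffs 2, 8, 12 → best response R.
Player C against (Top, L): payoffs 8, 11 → best response T.
Player C against (Top, M): payoffs 9, 10 → best response T.
Player C against (Top, R): payoffs 9, 0 → best response S.
Player C against (Bottom, L): payoffs 3, 8 → best response T.
Player C against (Bottom, M): payoffs 2, 8 → best response T.
Player C against (Bottom, R): payoffs 8, 5 → best response S.
Mutual best responses: (Top, L, T); (Bottom, R, S).

Pure-strategy Nash equilibria: (Top, L, T), (Bottom, R, S)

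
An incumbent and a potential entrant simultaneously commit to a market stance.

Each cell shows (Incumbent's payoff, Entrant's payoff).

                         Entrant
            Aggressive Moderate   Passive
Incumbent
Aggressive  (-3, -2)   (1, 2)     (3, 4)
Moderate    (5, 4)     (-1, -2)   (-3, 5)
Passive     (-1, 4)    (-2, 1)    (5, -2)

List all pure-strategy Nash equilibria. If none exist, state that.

Incumbent against Aggressive: payoffs -3, 5, -1 → best response Moderate.
Incumbent against Moderate: payoffs 1, -1, -2 → best response Aggressive.
Incumbent against Passive: payoffs 3, -3, 5 → best response Passive.
Entrant against Aggressive: payoffs -2, 2, 4 → best response Passive.
Entrant against Moderate: payoffs 4, -2, 5 → best response Passive.
Entrant against Passive: payoffs 4, 1, -2 → best response Aggressive.
No profile is a mutual best response for all players.

There is no pure-strategy Nash equilibrium.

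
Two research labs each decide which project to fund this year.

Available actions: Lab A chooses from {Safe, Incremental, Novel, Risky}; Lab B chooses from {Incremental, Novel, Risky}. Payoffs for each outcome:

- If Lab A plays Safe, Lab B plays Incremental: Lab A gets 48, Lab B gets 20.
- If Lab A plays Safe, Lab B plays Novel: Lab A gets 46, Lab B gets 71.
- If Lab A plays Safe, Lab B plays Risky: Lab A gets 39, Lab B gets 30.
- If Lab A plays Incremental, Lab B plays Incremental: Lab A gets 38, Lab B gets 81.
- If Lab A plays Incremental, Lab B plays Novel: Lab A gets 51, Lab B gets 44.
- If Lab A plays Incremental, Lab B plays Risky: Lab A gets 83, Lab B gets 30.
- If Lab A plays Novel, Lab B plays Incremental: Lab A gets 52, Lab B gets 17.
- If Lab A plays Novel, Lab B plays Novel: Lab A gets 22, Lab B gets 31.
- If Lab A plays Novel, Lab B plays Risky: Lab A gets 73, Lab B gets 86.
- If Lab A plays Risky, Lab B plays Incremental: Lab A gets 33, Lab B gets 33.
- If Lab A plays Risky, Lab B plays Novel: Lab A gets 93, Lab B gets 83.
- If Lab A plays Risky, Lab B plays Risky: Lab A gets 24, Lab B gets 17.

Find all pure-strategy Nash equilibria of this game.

The unique pure-strategy Nash equilibrium is (Risky, Novel).

For each player, find the best response to each opponent profile; mutual best responses are the pure NE.
Lab A against Incremental: payoffs 48, 38, 52, 33 → best response Novel.
Lab A against Novel: payoffs 46, 51, 22, 93 → best response Risky.
Lab A against Risky: payoffs 39, 83, 73, 24 → best response Incremental.
Lab B against Safe: payoffs 20, 71, 30 → best response Novel.
Lab B against Incremental: payoffs 81, 44, 30 → best response Incremental.
Lab B against Novel: payoffs 17, 31, 86 → best response Risky.
Lab B against Risky: payoffs 33, 83, 17 → best response Novel.
Mutual best responses: (Risky, Novel).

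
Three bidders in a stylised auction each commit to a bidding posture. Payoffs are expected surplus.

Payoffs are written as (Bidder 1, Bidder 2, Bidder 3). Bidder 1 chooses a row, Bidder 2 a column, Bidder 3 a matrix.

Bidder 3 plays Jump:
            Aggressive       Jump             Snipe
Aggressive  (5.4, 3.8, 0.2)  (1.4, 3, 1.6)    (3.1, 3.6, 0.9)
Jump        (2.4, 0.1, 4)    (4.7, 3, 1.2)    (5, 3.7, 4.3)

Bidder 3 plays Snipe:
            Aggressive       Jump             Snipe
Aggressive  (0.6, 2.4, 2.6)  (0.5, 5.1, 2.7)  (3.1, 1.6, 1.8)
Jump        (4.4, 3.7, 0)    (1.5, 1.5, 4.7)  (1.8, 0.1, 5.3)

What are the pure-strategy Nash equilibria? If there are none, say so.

This game has no pure Nash equilibrium.

Bidder 1 against (Aggressive, Jump): payoffs 5.4, 2.4 → best response Aggressive.
Bidder 1 against (Aggressive, Snipe): payoffs 0.6, 4.4 → best response Jump.
Bidder 1 against (Jump, Jump): payoffs 1.4, 4.7 → best response Jump.
Bidder 1 against (Jump, Snipe): payoffs 0.5, 1.5 → best response Jump.
Bidder 1 against (Snipe, Jump): payoffs 3.1, 5 → best response Jump.
Bidder 1 against (Snipe, Snipe): payoffs 3.1, 1.8 → best response Aggressive.
Bidder 2 against (Aggressive, Jump): payoffs 3.8, 3, 3.6 → best response Aggressive.
Bidder 2 against (Aggressive, Snipe): payoffs 2.4, 5.1, 1.6 → best response Jump.
Bidder 2 against (Jump, Jump): payoffs 0.1, 3, 3.7 → best response Snipe.
Bidder 2 against (Jump, Snipe): payoffs 3.7, 1.5, 0.1 → best response Aggressive.
Bidder 3 against (Aggressive, Aggressive): payoffs 0.2, 2.6 → best response Snipe.
Bidder 3 against (Aggressive, Jump): payoffs 1.6, 2.7 → best response Snipe.
Bidder 3 against (Aggressive, Snipe): payoffs 0.9, 1.8 → best response Snipe.
Bidder 3 against (Jump, Aggressive): payoffs 4, 0 → best response Jump.
Bidder 3 against (Jump, Jump): payoffs 1.2, 4.7 → best response Snipe.
Bidder 3 against (Jump, Snipe): payoffs 4.3, 5.3 → best response Snipe.
No profile is a mutual best response for all players.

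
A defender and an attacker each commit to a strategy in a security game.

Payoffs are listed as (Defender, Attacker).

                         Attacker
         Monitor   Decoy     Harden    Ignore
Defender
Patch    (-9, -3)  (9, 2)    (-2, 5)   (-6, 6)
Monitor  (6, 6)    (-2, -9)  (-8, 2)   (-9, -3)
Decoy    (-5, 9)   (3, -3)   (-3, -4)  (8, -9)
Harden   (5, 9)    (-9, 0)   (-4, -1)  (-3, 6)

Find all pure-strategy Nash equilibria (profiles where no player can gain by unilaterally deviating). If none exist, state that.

The unique pure-strategy Nash equilibrium is (Monitor, Monitor).

(Patch, Monitor): Defender can switch to Monitor (-9 → 6). Not NE.
(Patch, Decoy): Attacker can switch to Harden (2 → 5). Not NE.
(Patch, Harden): Attacker can switch to Ignore (5 → 6). Not NE.
(Patch, Ignore): Defender can switch to Decoy (-6 → 8). Not NE.
(Monitor, Monitor): Defender gets 6, best alternative 5; Attacker gets 6, best alternative 2. No profitable deviation — NE.
(Monitor, Decoy): Defender can switch to Patch (-2 → 9). Not NE.
(Monitor, Harden): Defender can switch to Patch (-8 → -2). Not NE.
(The remaining 9 profiles each have a profitable deviation by the same check.)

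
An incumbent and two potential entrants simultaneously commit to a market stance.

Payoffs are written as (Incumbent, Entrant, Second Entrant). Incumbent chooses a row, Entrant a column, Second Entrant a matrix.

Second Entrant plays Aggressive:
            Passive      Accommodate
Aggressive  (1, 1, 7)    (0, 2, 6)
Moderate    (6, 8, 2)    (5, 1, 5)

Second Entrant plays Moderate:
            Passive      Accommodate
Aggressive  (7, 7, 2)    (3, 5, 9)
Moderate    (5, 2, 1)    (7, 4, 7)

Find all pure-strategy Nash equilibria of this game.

Pure-strategy Nash equilibria: (Moderate, Passive, Aggressive), (Moderate, Accommodate, Moderate)

Incumbent against (Passive, Aggressive): payoffs 1, 6 → best response Moderate.
Incumbent against (Passive, Moderate): payoffs 7, 5 → best response Aggressive.
Incumbent against (Accommodate, Aggressive): payoffs 0, 5 → best response Moderate.
Incumbent against (Accommodate, Moderate): payoffs 3, 7 → best response Moderate.
Entrant against (Aggressive, Aggressive): payoffs 1, 2 → best response Accommodate.
Entrant against (Aggressive, Moderate): payoffs 7, 5 → best response Passive.
Entrant against (Moderate, Aggressive): payoffs 8, 1 → best response Passive.
Entrant against (Moderate, Moderate): payoffs 2, 4 → best response Accommodate.
Second Entrant against (Aggressive, Passive): payoffs 7, 2 → best response Aggressive.
Second Entrant against (Aggressive, Accommodate): payoffs 6, 9 → best response Moderate.
Second Entrant against (Moderate, Passive): payoffs 2, 1 → best response Aggressive.
Second Entrant against (Moderate, Accommodate): payoffs 5, 7 → best response Moderate.
Mutual best responses: (Moderate, Passive, Aggressive); (Moderate, Accommodate, Moderate).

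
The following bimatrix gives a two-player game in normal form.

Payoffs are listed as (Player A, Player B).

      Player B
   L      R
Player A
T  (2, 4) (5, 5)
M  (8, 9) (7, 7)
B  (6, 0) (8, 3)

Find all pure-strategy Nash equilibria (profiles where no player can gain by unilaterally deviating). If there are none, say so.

(T, L): Player A can switch to M (2 → 8). Not NE.
(T, R): Player A can switch to M (5 → 7). Not NE.
(M, L): Player A gets 8, best alternative 6; Player B gets 9, best alternative 7. No profitable deviation — NE.
(M, R): Player A can switch to B (7 → 8). Not NE.
(B, L): Player A can switch to M (6 → 8). Not NE.
(B, R): Player A gets 8, best alternative 7; Player B gets 3, best alternative 0. No profitable deviation — NE.

Pure-strategy Nash equilibria: (M, L); (B, R)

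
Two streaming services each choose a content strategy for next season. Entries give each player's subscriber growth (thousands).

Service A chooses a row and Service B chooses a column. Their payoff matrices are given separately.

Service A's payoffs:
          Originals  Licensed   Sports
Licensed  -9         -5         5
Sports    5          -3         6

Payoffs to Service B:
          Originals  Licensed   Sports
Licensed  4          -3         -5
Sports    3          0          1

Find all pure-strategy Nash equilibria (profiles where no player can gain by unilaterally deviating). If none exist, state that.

Service A against Originals: payoffs -9, 5 → best response Sports.
Service A against Licensed: payoffs -5, -3 → best response Sports.
Service A against Sports: payoffs 5, 6 → best response Sports.
Service B against Licensed: payoffs 4, -3, -5 → best response Originals.
Service B against Sports: payoffs 3, 0, 1 → best response Originals.
Mutual best responses: (Sports, Originals).

Pure NE: (Sports, Originals)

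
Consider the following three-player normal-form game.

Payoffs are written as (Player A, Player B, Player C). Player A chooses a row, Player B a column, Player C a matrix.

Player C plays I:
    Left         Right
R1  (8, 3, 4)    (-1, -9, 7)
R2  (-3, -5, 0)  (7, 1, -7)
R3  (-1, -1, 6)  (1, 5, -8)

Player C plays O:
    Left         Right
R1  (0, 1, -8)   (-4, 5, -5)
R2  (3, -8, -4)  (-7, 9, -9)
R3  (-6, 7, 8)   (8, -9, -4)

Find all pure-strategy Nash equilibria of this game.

Player A against (Left, I): payoffs 8, -3, -1 → best response R1.
Player A against (Left, O): payoffs 0, 3, -6 → best response R2.
Player A against (Right, I): payoffs -1, 7, 1 → best response R2.
Player A against (Right, O): payoffs -4, -7, 8 → best response R3.
Player B against (R1, I): payoffs 3, -9 → best response Left.
Player B against (R1, O): payoffs 1, 5 → best response Right.
Player B against (R2, I): payoffs -5, 1 → best response Right.
Player B against (R2, O): payoffs -8, 9 → best response Right.
Player B against (R3, I): payoffs -1, 5 → best response Right.
Player B against (R3, O): payoffs 7, -9 → best response Left.
Player C against (R1, Left): payoffs 4, -8 → best response I.
Player C against (R1, Right): payoffs 7, -5 → best response I.
Player C against (R2, Left): payoffs 0, -4 → best response I.
Player C against (R2, Right): payoffs -7, -9 → best response I.
Player C against (R3, Left): payoffs 6, 8 → best response O.
Player C against (R3, Right): payoffs -8, -4 → best response O.
Mutual best responses: (R1, Left, I); (R2, Right, I).

(R1, Left, I) and (R2, Right, I)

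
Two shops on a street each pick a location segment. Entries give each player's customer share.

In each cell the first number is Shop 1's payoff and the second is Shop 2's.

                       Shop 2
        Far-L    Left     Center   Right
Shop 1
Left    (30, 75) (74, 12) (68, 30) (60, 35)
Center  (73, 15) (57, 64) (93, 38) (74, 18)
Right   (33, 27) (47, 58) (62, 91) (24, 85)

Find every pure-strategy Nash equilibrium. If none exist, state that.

Shop 1 against Far-L: payoffs 30, 73, 33 → best response Center.
Shop 1 against Left: payoffs 74, 57, 47 → best response Left.
Shop 1 against Center: payoffs 68, 93, 62 → best response Center.
Shop 1 against Right: payoffs 60, 74, 24 → best response Center.
Shop 2 against Left: payoffs 75, 12, 30, 35 → best response Far-L.
Shop 2 against Center: payoffs 15, 64, 38, 18 → best response Left.
Shop 2 against Right: payoffs 27, 58, 91, 85 → best response Center.
No profile is a mutual best response for all players.

No pure-strategy Nash equilibrium.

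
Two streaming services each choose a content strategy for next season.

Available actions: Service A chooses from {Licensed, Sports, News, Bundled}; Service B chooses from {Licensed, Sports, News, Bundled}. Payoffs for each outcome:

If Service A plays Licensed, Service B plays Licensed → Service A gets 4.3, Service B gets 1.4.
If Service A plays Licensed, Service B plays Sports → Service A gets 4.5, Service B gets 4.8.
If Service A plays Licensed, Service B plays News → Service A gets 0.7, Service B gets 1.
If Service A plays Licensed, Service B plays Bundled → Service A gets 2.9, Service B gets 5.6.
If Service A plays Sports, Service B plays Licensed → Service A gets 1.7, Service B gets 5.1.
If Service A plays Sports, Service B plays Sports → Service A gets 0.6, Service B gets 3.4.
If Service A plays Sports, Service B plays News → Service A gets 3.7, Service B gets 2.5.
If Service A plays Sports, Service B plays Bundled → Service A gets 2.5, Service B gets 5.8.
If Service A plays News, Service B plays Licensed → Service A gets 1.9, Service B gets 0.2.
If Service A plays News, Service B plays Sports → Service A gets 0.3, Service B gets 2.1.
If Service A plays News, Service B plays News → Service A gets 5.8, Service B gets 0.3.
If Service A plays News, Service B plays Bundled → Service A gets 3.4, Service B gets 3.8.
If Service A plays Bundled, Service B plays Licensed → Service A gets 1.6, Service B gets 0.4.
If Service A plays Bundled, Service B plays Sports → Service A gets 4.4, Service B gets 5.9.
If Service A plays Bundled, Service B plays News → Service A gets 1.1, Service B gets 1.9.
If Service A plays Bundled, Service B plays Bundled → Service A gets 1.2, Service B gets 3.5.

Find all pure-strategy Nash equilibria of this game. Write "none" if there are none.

(News, Bundled)

(Licensed, Licensed): Service B can switch to Sports (1.4 → 4.8). Not NE.
(Licensed, Sports): Service B can switch to Bundled (4.8 → 5.6). Not NE.
(Licensed, News): Service A can switch to Sports (0.7 → 3.7). Not NE.
(Licensed, Bundled): Service A can switch to News (2.9 → 3.4). Not NE.
(Sports, Licensed): Service A can switch to Licensed (1.7 → 4.3). Not NE.
(Sports, Sports): Service A can switch to Licensed (0.6 → 4.5). Not NE.
(Sports, News): Service A can switch to News (3.7 → 5.8). Not NE.
(Sports, Bundled): Service A can switch to Licensed (2.5 → 2.9). Not NE.
(News, Licensed): Service A can switch to Licensed (1.9 → 4.3). Not NE.
(News, Sports): Service A can switch to Licensed (0.3 → 4.5). Not NE.
(News, Bundled): Service A gets 3.4, best alternative 2.9; Service B gets 3.8, best alternative 2.1. No profitable deviation — NE.
(The remaining 5 profiles each have a profitable deviation by the same check.)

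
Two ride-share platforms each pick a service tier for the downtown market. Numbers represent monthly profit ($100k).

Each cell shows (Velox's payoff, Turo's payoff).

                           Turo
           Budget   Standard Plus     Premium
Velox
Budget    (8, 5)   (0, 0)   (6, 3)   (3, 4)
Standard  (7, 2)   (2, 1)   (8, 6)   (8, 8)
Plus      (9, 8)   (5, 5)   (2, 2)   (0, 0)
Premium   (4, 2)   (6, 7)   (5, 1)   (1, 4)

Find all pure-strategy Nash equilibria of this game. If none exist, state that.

(Standard, Premium); (Plus, Budget); (Premium, Standard)

Velox against Budget: payoffs 8, 7, 9, 4 → best response Plus.
Velox against Standard: payoffs 0, 2, 5, 6 → best response Premium.
Velox against Plus: payoffs 6, 8, 2, 5 → best response Standard.
Velox against Premium: payoffs 3, 8, 0, 1 → best response Standard.
Turo against Budget: payoffs 5, 0, 3, 4 → best response Budget.
Turo against Standard: payoffs 2, 1, 6, 8 → best response Premium.
Turo against Plus: payoffs 8, 5, 2, 0 → best response Budget.
Turo against Premium: payoffs 2, 7, 1, 4 → best response Standard.
Mutual best responses: (Standard, Premium); (Plus, Budget); (Premium, Standard).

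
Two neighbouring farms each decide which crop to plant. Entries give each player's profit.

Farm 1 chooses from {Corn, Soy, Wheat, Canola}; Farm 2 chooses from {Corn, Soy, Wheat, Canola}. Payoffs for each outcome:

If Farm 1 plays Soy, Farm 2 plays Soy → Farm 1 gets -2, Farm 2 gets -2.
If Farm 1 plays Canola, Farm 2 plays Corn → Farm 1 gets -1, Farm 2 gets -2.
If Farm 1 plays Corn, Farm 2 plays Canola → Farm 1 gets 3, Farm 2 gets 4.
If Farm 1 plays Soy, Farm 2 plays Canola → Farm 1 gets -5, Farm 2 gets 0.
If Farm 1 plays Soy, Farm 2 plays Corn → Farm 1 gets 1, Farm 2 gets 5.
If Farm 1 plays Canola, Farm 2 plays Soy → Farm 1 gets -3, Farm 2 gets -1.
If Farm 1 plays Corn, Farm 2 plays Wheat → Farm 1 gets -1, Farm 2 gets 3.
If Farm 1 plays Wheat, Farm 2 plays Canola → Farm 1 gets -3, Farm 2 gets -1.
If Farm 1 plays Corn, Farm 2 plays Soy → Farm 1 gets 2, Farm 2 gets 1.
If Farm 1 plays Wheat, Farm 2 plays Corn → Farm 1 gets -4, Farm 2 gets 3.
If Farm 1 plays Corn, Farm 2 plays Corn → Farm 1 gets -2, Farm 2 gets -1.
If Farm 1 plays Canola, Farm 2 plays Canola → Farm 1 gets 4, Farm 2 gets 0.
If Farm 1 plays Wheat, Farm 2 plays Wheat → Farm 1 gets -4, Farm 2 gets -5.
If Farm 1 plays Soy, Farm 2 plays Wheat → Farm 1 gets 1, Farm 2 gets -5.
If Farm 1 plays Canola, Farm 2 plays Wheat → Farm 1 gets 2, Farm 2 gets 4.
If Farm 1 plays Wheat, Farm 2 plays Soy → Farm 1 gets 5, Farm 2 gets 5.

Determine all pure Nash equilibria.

Farm 1 against Corn: payoffs -2, 1, -4, -1 → best response Soy.
Farm 1 against Soy: payoffs 2, -2, 5, -3 → best response Wheat.
Farm 1 against Wheat: payoffs -1, 1, -4, 2 → best response Canola.
Farm 1 against Canola: payoffs 3, -5, -3, 4 → best response Canola.
Farm 2 against Corn: payoffs -1, 1, 3, 4 → best response Canola.
Farm 2 against Soy: payoffs 5, -2, -5, 0 → best response Corn.
Farm 2 against Wheat: payoffs 3, 5, -5, -1 → best response Soy.
Farm 2 against Canola: payoffs -2, -1, 4, 0 → best response Wheat.
Mutual best responses: (Soy, Corn); (Wheat, Soy); (Canola, Wheat).

The pure Nash equilibria are (Soy, Corn); (Wheat, Soy); (Canola, Wheat).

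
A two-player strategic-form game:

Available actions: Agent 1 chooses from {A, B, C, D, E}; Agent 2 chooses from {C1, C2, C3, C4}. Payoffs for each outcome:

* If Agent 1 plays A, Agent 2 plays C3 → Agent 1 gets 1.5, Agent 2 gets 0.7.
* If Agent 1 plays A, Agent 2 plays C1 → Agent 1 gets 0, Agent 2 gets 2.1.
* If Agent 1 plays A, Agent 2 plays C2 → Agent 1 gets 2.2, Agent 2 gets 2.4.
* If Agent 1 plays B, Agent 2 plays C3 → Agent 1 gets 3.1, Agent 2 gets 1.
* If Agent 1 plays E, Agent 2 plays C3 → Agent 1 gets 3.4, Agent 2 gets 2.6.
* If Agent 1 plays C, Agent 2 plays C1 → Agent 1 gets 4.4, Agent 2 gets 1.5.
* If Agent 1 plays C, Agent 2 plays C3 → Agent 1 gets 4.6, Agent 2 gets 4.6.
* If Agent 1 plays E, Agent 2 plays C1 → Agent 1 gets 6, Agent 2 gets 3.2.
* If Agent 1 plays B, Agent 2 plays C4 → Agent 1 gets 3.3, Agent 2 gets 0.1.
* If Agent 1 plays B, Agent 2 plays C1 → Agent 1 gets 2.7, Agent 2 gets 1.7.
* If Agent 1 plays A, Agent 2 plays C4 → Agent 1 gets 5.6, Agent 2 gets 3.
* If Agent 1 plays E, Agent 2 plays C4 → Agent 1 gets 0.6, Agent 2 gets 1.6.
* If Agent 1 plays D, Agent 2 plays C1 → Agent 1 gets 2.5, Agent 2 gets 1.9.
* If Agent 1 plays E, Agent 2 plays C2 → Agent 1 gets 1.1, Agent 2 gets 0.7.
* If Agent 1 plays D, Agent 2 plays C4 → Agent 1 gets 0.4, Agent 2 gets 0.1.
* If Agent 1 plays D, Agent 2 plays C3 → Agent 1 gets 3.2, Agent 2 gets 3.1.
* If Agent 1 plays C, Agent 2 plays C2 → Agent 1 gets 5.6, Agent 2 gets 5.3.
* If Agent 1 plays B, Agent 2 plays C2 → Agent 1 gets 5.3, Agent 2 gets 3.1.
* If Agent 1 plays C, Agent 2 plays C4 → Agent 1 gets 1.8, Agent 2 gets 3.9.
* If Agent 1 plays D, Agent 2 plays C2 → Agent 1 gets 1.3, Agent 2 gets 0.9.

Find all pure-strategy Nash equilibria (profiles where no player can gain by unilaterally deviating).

Agent 1 against C1: payoffs 0, 2.7, 4.4, 2.5, 6 → best response E.
Agent 1 against C2: payoffs 2.2, 5.3, 5.6, 1.3, 1.1 → best response C.
Agent 1 against C3: payoffs 1.5, 3.1, 4.6, 3.2, 3.4 → best response C.
Agent 1 against C4: payoffs 5.6, 3.3, 1.8, 0.4, 0.6 → best response A.
Agent 2 against A: payoffs 2.1, 2.4, 0.7, 3 → best response C4.
Agent 2 against B: payoffs 1.7, 3.1, 1, 0.1 → best response C2.
Agent 2 against C: payoffs 1.5, 5.3, 4.6, 3.9 → best response C2.
Agent 2 against D: payoffs 1.9, 0.9, 3.1, 0.1 → best response C3.
Agent 2 against E: payoffs 3.2, 0.7, 2.6, 1.6 → best response C1.
Mutual best responses: (A, C4); (C, C2); (E, C1).

(A, C4) and (C, C2) and (E, C1)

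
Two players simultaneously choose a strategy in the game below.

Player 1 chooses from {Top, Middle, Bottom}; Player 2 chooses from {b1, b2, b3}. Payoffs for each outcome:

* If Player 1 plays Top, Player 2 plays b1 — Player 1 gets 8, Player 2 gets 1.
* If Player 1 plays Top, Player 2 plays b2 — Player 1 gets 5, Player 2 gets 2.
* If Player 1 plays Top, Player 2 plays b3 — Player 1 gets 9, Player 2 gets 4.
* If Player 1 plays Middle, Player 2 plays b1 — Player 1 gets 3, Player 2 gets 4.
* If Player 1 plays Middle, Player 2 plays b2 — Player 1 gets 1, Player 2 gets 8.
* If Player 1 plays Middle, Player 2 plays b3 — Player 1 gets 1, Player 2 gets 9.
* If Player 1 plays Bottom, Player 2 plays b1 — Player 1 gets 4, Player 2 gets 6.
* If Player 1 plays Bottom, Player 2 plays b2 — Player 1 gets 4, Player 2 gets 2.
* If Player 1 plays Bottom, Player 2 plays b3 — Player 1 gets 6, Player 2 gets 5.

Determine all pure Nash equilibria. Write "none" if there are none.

Pure NE: (Top, b3)

For each player, find the best response to each opponent profile; mutual best responses are the pure NE.
Player 1 against b1: payoffs 8, 3, 4 → best response Top.
Player 1 against b2: payoffs 5, 1, 4 → best response Top.
Player 1 against b3: payoffs 9, 1, 6 → best response Top.
Player 2 against Top: payoffs 1, 2, 4 → best response b3.
Player 2 against Middle: payoffs 4, 8, 9 → best response b3.
Player 2 against Bottom: payoffs 6, 2, 5 → best response b1.
Mutual best responses: (Top, b3).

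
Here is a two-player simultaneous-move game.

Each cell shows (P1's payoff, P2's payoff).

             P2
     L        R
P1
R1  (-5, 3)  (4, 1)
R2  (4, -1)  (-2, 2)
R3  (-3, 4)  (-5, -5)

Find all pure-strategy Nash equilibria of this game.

(R1, L): P1 can switch to R2 (-5 → 4). Not NE.
(R1, R): P2 can switch to L (1 → 3). Not NE.
(R2, L): P2 can switch to R (-1 → 2). Not NE.
(R2, R): P1 can switch to R1 (-2 → 4). Not NE.
(R3, L): P1 can switch to R2 (-3 → 4). Not NE.
(R3, R): P1 can switch to R1 (-5 → 4). Not NE.

This game has no pure Nash equilibrium.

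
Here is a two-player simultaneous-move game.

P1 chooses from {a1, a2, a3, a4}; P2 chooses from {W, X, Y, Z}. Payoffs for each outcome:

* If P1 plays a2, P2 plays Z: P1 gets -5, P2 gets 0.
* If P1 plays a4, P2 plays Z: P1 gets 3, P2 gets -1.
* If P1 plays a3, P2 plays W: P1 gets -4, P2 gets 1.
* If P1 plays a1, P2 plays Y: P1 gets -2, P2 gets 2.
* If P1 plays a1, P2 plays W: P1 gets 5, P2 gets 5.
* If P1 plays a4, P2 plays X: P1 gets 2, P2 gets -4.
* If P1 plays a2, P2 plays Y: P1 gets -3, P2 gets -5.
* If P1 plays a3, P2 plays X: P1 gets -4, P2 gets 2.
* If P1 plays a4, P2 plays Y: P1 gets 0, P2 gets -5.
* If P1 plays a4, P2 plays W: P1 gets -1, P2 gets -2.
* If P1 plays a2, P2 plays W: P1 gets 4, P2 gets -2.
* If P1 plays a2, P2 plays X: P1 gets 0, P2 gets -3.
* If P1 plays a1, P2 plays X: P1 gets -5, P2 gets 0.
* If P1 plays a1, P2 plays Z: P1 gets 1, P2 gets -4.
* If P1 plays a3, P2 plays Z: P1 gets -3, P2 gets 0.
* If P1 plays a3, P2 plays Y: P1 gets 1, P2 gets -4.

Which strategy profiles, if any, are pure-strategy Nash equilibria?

P1 against W: payoffs 5, 4, -4, -1 → best response a1.
P1 against X: payoffs -5, 0, -4, 2 → best response a4.
P1 against Y: payoffs -2, -3, 1, 0 → best response a3.
P1 against Z: payoffs 1, -5, -3, 3 → best response a4.
P2 against a1: payoffs 5, 0, 2, -4 → best response W.
P2 against a2: payoffs -2, -3, -5, 0 → best response Z.
P2 against a3: payoffs 1, 2, -4, 0 → best response X.
P2 against a4: payoffs -2, -4, -5, -1 → best response Z.
Mutual best responses: (a1, W); (a4, Z).

(a1, W); (a4, Z)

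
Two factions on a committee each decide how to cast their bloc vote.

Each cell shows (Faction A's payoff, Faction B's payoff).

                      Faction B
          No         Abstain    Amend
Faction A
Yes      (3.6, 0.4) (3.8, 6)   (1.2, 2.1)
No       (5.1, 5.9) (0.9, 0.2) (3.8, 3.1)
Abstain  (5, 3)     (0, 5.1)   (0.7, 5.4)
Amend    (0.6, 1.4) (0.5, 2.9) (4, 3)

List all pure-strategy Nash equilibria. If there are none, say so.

(Yes, Abstain); (No, No); (Amend, Amend)

Faction A against No: payoffs 3.6, 5.1, 5, 0.6 → best response No.
Faction A against Abstain: payoffs 3.8, 0.9, 0, 0.5 → best response Yes.
Faction A against Amend: payoffs 1.2, 3.8, 0.7, 4 → best response Amend.
Faction B against Yes: payoffs 0.4, 6, 2.1 → best response Abstain.
Faction B against No: payoffs 5.9, 0.2, 3.1 → best response No.
Faction B against Abstain: payoffs 3, 5.1, 5.4 → best response Amend.
Faction B against Amend: payoffs 1.4, 2.9, 3 → best response Amend.
Mutual best responses: (Yes, Abstain); (No, No); (Amend, Amend).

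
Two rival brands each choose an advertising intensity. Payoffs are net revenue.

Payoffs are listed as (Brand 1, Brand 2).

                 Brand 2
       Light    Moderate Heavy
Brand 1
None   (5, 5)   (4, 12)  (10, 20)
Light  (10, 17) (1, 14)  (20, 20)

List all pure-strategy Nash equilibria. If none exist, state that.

(Light, Heavy)

Mark each player's best response to every combination of opponents' strategies; a profile where every player is best-responding is a pure Nash equilibrium.
Brand 1 against Light: payoffs 5, 10 → best response Light.
Brand 1 against Moderate: payoffs 4, 1 → best response None.
Brand 1 against Heavy: payoffs 10, 20 → best response Light.
Brand 2 against None: payoffs 5, 12, 20 → best response Heavy.
Brand 2 against Light: payoffs 17, 14, 20 → best response Heavy.
Mutual best responses: (Light, Heavy).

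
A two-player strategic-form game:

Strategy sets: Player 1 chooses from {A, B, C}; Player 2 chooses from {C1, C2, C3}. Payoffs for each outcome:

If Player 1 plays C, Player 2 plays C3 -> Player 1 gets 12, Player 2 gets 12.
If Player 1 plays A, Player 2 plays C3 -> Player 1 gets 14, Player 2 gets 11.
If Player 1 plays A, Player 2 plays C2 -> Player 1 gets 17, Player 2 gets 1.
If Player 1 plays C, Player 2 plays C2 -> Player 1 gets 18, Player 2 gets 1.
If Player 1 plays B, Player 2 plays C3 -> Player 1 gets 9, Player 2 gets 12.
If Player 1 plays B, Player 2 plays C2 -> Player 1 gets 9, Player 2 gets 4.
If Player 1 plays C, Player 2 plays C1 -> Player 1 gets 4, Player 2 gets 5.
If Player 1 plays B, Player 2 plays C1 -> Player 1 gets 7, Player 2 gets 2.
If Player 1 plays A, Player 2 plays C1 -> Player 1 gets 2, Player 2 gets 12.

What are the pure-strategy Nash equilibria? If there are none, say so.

No pure-strategy Nash equilibrium.

(A, C1): Player 1 can switch to B (2 → 7). Not NE.
(A, C2): Player 1 can switch to C (17 → 18). Not NE.
(A, C3): Player 2 can switch to C1 (11 → 12). Not NE.
(B, C1): Player 2 can switch to C2 (2 → 4). Not NE.
(B, C2): Player 1 can switch to A (9 → 17). Not NE.
(B, C3): Player 1 can switch to A (9 → 14). Not NE.
(C, C1): Player 1 can switch to B (4 → 7). Not NE.
(C, C2): Player 2 can switch to C1 (1 → 5). Not NE.
(The remaining 1 profile has a profitable deviation by the same check.)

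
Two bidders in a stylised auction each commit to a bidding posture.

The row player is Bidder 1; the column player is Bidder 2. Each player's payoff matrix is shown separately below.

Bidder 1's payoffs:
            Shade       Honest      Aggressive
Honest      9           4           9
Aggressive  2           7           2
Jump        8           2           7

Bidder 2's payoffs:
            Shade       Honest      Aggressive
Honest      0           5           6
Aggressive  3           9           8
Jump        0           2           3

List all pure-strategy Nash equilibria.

The pure Nash equilibria are (Honest, Aggressive); (Aggressive, Honest).

(Honest, Shade): Bidder 2 can switch to Honest (0 → 5). Not NE.
(Honest, Honest): Bidder 1 can switch to Aggressive (4 → 7). Not NE.
(Honest, Aggressive): Bidder 1 gets 9, best alternative 7; Bidder 2 gets 6, best alternative 5. No profitable deviation — NE.
(Aggressive, Shade): Bidder 1 can switch to Honest (2 → 9). Not NE.
(Aggressive, Honest): Bidder 1 gets 7, best alternative 4; Bidder 2 gets 9, best alternative 8. No profitable deviation — NE.
(Aggressive, Aggressive): Bidder 1 can switch to Honest (2 → 9). Not NE.
(Jump, Shade): Bidder 1 can switch to Honest (8 → 9). Not NE.
(Jump, Honest): Bidder 1 can switch to Honest (2 → 4). Not NE.
(The remaining 1 profile has a profitable deviation by the same check.)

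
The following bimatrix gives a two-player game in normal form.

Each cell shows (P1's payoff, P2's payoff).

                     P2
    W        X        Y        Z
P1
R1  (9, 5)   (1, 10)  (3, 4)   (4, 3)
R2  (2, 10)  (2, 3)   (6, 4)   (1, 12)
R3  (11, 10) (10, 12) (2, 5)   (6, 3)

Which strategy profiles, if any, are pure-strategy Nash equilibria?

(R3, X)

Mark each player's best response to every combination of opponents' strategies; a profile where every player is best-responding is a pure Nash equilibrium.
P1 against W: payoffs 9, 2, 11 → best response R3.
P1 against X: payoffs 1, 2, 10 → best response R3.
P1 against Y: payoffs 3, 6, 2 → best response R2.
P1 against Z: payoffs 4, 1, 6 → best response R3.
P2 against R1: payoffs 5, 10, 4, 3 → best response X.
P2 against R2: payoffs 10, 3, 4, 12 → best response Z.
P2 against R3: payoffs 10, 12, 5, 3 → best response X.
Mutual best responses: (R3, X).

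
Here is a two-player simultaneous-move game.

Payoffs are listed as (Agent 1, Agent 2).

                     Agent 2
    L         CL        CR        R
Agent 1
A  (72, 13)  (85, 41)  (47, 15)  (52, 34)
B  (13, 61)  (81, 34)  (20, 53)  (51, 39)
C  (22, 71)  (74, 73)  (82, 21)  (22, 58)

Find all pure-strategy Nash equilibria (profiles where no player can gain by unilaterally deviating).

Agent 1 against L: payoffs 72, 13, 22 → best response A.
Agent 1 against CL: payoffs 85, 81, 74 → best response A.
Agent 1 against CR: payoffs 47, 20, 82 → best response C.
Agent 1 against R: payoffs 52, 51, 22 → best response A.
Agent 2 against A: payoffs 13, 41, 15, 34 → best response CL.
Agent 2 against B: payoffs 61, 34, 53, 39 → best response L.
Agent 2 against C: payoffs 71, 73, 21, 58 → best response CL.
Mutual best responses: (A, CL).

Pure NE: (A, CL)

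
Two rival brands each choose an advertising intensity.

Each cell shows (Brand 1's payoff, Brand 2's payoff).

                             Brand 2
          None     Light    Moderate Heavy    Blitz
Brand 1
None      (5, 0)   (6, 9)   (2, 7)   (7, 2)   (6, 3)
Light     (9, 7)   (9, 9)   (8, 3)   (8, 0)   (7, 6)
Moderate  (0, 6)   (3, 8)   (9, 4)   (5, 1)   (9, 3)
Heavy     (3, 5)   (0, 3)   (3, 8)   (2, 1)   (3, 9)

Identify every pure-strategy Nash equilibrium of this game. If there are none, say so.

Brand 1 against None: payoffs 5, 9, 0, 3 → best response Light.
Brand 1 against Light: payoffs 6, 9, 3, 0 → best response Light.
Brand 1 against Moderate: payoffs 2, 8, 9, 3 → best response Moderate.
Brand 1 against Heavy: payoffs 7, 8, 5, 2 → best response Light.
Brand 1 against Blitz: payoffs 6, 7, 9, 3 → best response Moderate.
Brand 2 against None: payoffs 0, 9, 7, 2, 3 → best response Light.
Brand 2 against Light: payoffs 7, 9, 3, 0, 6 → best response Light.
Brand 2 against Moderate: payoffs 6, 8, 4, 1, 3 → best response Light.
Brand 2 against Heavy: payoffs 5, 3, 8, 1, 9 → best response Blitz.
Mutual best responses: (Light, Light).

Pure NE: (Light, Light)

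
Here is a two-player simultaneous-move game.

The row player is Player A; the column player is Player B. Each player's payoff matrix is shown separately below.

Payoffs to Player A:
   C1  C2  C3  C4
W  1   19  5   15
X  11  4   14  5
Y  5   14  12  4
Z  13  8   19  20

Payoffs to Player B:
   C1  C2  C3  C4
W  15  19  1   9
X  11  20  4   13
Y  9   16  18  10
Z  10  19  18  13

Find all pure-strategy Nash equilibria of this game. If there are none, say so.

Pure NE: (W, C2)

(W, C1): Player A can switch to X (1 → 11). Not NE.
(W, C2): Player A gets 19, best alternative 14; Player B gets 19, best alternative 15. No profitable deviation — NE.
(W, C3): Player A can switch to X (5 → 14). Not NE.
(W, C4): Player A can switch to Z (15 → 20). Not NE.
(X, C1): Player A can switch to Z (11 → 13). Not NE.
(X, C2): Player A can switch to W (4 → 19). Not NE.
(X, C3): Player A can switch to Z (14 → 19). Not NE.
(The remaining 9 profiles each have a profitable deviation by the same check.)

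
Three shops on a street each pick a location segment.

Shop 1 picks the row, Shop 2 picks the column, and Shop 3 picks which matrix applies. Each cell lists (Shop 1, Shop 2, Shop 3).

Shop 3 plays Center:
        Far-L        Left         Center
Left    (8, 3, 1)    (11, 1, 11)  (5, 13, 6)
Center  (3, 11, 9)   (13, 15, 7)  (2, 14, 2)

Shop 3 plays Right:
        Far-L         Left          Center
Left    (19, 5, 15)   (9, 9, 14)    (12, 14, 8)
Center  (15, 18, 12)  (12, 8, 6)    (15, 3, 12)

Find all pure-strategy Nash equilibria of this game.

(Left, Far-L, Center): Shop 2 can switch to Center (3 → 13). Not NE.
(Left, Far-L, Right): Shop 2 can switch to Left (5 → 9). Not NE.
(Left, Left, Center): Shop 1 can switch to Center (11 → 13). Not NE.
(Left, Left, Right): Shop 1 can switch to Center (9 → 12). Not NE.
(Left, Center, Center): Shop 3 can switch to Right (6 → 8). Not NE.
(Left, Center, Right): Shop 1 can switch to Center (12 → 15). Not NE.
(Center, Far-L, Center): Shop 1 can switch to Left (3 → 8). Not NE.
(Center, Far-L, Right): Shop 1 can switch to Left (15 → 19). Not NE.
(Center, Left, Center): Shop 1 gets 13, best alternative 11; Shop 2 gets 15, best alternative 14; Shop 3 gets 7, best alternative 6. No profitable deviation — NE.
(Center, Left, Right): Shop 2 can switch to Far-L (8 → 18). Not NE.
(Center, Center, Center): Shop 1 can switch to Left (2 → 5). Not NE.
(Center, Center, Right): Shop 2 can switch to Far-L (3 → 18). Not NE.

(Center, Left, Center)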